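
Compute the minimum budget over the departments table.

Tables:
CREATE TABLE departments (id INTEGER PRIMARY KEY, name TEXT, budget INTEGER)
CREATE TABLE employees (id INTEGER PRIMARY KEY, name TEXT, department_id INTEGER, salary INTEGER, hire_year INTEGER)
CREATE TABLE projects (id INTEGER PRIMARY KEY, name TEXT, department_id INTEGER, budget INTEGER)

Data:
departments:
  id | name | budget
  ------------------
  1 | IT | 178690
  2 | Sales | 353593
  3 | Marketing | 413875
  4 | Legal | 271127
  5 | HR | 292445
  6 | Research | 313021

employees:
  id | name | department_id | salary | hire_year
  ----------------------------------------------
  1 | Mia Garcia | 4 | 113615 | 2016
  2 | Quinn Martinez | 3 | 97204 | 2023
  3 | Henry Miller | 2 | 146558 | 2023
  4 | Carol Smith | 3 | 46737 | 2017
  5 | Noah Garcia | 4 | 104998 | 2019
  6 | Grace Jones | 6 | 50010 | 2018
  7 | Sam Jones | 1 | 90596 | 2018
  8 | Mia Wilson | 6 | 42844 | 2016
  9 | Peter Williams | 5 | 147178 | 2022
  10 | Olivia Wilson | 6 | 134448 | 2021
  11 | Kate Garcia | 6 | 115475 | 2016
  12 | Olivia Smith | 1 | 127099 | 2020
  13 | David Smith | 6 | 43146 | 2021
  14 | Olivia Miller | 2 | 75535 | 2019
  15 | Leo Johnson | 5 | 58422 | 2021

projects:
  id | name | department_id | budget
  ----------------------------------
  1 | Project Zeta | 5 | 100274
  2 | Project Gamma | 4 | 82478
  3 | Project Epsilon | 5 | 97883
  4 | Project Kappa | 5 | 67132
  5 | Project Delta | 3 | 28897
SELECT MIN(budget) FROM departments

Execution result:
178690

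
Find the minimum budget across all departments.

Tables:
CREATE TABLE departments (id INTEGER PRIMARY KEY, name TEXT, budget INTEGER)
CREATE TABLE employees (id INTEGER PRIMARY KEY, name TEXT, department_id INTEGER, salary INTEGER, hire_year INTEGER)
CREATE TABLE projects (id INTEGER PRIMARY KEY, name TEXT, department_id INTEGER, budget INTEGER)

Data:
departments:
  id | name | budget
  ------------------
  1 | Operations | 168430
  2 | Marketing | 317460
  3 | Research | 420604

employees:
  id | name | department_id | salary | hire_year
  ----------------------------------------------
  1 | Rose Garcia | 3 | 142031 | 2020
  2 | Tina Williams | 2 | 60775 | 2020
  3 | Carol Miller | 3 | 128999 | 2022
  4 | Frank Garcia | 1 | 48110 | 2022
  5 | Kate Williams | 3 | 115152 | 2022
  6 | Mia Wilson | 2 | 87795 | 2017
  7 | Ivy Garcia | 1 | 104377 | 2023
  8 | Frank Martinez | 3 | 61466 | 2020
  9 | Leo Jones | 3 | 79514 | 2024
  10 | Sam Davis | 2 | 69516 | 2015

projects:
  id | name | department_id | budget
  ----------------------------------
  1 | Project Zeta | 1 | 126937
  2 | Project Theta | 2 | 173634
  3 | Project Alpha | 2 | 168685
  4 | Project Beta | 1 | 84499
SELECT MIN(budget) FROM departments

Execution result:
168430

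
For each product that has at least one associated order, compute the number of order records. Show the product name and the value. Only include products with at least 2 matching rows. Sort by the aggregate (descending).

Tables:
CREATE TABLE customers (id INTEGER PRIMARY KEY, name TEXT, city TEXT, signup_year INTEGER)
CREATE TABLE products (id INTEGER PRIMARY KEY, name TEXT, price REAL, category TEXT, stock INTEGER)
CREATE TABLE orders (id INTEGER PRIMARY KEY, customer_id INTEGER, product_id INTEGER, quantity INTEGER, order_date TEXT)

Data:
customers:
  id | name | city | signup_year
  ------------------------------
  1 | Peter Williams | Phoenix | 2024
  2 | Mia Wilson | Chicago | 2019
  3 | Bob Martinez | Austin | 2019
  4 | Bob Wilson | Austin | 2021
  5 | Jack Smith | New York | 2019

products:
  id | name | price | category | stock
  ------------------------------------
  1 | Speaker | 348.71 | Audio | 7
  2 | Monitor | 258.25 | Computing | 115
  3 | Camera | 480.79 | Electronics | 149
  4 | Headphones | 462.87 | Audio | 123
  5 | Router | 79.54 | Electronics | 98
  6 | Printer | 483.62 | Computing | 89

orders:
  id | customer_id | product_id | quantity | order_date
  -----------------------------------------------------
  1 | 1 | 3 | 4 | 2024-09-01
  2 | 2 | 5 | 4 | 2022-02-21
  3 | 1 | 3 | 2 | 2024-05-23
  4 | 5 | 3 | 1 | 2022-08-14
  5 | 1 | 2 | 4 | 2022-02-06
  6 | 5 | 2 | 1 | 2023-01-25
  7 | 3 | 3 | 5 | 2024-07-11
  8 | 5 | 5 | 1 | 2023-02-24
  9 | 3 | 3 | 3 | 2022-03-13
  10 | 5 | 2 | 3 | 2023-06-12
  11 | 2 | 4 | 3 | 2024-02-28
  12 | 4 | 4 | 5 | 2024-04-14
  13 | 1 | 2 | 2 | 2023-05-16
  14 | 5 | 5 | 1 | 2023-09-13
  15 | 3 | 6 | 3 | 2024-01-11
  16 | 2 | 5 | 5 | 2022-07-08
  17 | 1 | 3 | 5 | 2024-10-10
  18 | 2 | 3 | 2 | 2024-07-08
SELECT p.name, COUNT(*) AS n FROM orders c JOIN products p ON c.product_id = p.id GROUP BY p.id, p.name HAVING COUNT(*) >= 2 ORDER BY n DESC

Execution result:
name | n
Camera | 7
Monitor | 4
Router | 4
Headphones | 2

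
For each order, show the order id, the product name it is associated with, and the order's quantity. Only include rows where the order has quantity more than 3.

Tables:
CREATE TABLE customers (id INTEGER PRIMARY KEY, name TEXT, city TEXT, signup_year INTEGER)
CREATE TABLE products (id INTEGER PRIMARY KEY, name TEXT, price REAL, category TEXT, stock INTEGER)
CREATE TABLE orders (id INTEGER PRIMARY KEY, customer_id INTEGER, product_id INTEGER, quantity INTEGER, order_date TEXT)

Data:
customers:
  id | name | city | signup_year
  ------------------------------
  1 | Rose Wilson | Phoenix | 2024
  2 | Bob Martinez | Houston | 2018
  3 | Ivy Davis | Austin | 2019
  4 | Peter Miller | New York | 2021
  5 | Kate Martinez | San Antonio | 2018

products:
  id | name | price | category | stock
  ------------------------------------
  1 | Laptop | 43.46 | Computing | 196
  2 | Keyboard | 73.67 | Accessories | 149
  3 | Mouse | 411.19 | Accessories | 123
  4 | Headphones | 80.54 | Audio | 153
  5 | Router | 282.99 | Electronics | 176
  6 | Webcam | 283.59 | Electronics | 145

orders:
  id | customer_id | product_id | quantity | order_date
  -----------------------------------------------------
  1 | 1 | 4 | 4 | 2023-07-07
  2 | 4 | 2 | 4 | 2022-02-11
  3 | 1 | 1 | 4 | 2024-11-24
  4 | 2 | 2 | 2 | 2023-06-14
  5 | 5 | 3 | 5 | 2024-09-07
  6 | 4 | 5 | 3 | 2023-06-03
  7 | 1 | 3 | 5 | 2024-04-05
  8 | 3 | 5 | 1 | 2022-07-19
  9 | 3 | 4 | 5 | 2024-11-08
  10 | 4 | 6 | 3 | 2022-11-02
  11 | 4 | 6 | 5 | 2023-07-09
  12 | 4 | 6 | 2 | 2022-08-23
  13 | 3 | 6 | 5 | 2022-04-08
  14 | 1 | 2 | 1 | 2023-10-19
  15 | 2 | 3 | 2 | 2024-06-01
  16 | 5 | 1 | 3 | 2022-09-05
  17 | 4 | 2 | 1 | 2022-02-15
SELECT c.id, p.name AS product, c.quantity FROM orders c JOIN products p ON c.product_id = p.id WHERE c.quantity > 3

Execution result:
id | product | quantity
1 | Headphones | 4
2 | Keyboard | 4
3 | Laptop | 4
5 | Mouse | 5
7 | Mouse | 5
9 | Headphones | 5
11 | Webcam | 5
13 | Webcam | 5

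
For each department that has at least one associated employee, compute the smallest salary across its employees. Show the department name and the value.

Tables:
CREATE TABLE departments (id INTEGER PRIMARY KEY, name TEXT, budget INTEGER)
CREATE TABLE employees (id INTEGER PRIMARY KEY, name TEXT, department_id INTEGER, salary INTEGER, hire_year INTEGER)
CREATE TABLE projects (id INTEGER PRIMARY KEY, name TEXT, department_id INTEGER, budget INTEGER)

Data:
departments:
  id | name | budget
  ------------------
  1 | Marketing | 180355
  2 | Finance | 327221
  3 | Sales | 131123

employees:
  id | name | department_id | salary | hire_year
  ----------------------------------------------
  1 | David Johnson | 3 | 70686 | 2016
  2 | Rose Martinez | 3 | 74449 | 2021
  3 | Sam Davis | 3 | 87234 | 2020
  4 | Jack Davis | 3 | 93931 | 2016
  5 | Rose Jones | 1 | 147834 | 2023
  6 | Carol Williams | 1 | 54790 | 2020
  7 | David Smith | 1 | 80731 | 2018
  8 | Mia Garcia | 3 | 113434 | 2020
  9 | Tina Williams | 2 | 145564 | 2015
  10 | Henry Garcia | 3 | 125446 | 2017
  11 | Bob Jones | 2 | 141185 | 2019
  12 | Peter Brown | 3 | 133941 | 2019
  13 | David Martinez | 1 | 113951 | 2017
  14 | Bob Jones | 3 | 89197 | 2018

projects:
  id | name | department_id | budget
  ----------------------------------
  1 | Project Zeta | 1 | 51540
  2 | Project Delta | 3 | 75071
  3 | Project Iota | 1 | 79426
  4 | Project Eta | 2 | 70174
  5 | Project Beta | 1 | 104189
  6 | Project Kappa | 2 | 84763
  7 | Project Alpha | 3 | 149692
SELECT p.name, MIN(c.salary) AS min_salary FROM employees c JOIN departments p ON c.department_id = p.id GROUP BY p.id, p.name

Execution result:
name | min_salary
Marketing | 54790
Finance | 141185
Sales | 70686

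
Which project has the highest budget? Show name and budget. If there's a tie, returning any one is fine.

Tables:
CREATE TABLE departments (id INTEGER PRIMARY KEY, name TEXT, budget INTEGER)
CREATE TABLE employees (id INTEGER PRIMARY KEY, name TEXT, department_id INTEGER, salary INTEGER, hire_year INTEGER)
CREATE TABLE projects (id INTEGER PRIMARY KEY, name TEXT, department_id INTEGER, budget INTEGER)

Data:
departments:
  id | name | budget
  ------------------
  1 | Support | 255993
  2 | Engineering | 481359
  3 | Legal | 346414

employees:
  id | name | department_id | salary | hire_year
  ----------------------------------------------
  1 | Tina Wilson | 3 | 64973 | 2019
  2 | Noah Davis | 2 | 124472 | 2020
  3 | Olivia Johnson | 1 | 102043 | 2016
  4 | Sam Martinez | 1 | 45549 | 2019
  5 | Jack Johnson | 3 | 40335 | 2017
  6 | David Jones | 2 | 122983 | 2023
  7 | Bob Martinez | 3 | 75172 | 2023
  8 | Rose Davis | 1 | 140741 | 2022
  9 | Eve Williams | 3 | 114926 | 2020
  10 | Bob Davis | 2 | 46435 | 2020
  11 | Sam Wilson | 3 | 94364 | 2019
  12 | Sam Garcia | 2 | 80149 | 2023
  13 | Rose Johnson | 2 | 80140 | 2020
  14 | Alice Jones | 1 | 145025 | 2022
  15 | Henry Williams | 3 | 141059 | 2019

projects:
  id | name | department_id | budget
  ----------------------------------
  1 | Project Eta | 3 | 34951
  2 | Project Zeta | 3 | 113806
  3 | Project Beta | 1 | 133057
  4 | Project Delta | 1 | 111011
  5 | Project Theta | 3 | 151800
SELECT name, budget FROM projects ORDER BY budget DESC LIMIT 1

Execution result:
name | budget
Project Theta | 151800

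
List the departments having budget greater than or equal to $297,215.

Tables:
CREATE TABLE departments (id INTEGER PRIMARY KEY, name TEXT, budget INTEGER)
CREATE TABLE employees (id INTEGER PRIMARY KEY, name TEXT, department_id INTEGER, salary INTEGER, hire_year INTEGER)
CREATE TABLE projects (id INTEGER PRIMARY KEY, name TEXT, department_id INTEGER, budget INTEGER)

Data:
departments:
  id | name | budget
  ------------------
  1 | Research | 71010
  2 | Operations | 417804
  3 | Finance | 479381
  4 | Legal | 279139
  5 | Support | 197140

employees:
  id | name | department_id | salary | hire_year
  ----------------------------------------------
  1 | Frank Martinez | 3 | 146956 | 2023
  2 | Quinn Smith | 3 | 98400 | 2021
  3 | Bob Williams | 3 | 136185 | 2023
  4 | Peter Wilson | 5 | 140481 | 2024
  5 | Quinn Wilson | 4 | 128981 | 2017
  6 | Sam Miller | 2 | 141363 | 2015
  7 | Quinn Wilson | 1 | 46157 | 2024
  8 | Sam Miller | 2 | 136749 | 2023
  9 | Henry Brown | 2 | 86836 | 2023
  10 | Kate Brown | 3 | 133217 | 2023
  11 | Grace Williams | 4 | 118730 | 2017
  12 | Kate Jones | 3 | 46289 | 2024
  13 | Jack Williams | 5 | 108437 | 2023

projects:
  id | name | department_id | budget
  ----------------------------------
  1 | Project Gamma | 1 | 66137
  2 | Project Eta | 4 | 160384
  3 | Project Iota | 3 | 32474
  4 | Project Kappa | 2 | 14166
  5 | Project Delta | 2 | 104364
SELECT name, budget FROM departments WHERE budget >= 297215

Execution result:
name | budget
Operations | 417804
Finance | 479381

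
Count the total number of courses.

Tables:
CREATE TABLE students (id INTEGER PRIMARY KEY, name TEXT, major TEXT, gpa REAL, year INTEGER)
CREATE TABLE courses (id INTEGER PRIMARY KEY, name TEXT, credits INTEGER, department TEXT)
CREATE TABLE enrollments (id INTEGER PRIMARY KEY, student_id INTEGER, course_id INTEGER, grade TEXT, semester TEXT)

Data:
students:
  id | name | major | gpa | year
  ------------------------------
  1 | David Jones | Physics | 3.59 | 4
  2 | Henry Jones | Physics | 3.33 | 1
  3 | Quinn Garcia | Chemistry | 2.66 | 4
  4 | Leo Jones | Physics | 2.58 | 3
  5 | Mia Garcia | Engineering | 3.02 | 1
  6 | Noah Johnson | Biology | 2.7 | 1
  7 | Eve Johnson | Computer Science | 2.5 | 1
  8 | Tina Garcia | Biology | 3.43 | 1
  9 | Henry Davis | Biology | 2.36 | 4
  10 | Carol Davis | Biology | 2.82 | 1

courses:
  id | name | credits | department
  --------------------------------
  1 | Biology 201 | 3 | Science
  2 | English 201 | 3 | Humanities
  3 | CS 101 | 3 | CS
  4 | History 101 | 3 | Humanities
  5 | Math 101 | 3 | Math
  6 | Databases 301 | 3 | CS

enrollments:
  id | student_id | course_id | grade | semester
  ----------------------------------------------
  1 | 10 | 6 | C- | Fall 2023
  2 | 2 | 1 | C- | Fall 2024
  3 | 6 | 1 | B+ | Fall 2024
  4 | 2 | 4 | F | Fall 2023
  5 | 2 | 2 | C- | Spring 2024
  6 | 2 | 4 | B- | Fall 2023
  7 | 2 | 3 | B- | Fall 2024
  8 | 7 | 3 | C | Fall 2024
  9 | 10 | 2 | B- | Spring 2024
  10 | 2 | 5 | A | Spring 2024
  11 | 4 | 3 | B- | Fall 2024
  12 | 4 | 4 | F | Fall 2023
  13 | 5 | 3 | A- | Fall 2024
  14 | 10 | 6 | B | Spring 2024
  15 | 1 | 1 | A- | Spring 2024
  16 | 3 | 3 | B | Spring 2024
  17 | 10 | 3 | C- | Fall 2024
SELECT COUNT(*) FROM courses

Execution result:
6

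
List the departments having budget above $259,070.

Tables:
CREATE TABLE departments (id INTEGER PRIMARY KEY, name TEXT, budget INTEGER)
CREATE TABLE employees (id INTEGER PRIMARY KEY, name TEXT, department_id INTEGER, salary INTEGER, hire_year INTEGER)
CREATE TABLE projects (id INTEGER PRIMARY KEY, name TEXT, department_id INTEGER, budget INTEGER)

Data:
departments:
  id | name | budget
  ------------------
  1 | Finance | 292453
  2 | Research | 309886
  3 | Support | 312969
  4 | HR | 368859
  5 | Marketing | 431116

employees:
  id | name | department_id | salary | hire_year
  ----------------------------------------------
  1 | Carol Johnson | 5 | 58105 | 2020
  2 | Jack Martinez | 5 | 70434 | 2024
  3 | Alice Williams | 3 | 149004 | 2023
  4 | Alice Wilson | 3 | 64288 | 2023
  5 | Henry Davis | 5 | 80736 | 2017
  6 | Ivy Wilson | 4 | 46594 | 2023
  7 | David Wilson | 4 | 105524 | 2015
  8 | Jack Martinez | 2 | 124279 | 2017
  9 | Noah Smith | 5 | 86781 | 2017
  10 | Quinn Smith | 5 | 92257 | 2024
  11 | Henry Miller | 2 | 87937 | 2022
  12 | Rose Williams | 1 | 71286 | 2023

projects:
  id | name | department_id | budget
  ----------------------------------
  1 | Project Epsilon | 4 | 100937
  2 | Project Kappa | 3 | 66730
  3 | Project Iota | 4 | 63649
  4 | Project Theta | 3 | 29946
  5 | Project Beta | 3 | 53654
SELECT name, budget FROM departments WHERE budget > 259070

Execution result:
name | budget
Finance | 292453
Research | 309886
Support | 312969
HR | 368859
Marketing | 431116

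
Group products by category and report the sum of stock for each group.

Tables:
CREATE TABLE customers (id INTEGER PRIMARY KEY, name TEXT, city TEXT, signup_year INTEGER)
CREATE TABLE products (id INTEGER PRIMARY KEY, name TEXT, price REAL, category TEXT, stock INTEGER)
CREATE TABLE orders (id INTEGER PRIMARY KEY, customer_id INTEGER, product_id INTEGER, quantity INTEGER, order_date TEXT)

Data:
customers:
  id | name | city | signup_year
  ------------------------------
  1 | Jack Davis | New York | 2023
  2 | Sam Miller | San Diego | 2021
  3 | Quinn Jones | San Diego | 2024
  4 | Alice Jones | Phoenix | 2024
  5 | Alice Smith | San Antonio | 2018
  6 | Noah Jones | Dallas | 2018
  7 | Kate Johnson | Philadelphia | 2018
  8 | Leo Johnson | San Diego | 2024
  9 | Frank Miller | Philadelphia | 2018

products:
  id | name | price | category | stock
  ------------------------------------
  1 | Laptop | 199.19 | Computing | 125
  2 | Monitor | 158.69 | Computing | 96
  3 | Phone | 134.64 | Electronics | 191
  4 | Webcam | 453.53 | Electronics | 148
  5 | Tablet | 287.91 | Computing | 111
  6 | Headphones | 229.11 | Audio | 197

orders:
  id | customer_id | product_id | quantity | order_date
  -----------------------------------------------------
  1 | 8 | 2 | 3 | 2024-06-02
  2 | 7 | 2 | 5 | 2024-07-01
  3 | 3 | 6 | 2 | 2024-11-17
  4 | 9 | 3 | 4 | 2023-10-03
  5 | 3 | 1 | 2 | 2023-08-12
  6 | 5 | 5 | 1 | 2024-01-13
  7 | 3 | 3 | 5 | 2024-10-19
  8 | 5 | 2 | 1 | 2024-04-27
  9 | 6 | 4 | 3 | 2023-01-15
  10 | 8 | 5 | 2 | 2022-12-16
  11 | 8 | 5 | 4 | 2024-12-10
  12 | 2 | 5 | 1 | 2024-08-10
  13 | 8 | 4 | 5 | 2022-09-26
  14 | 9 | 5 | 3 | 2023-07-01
SELECT category, SUM(stock) AS sum_stock FROM products GROUP BY category

Execution result:
category | sum_stock
Audio | 197
Computing | 332
Electronics | 339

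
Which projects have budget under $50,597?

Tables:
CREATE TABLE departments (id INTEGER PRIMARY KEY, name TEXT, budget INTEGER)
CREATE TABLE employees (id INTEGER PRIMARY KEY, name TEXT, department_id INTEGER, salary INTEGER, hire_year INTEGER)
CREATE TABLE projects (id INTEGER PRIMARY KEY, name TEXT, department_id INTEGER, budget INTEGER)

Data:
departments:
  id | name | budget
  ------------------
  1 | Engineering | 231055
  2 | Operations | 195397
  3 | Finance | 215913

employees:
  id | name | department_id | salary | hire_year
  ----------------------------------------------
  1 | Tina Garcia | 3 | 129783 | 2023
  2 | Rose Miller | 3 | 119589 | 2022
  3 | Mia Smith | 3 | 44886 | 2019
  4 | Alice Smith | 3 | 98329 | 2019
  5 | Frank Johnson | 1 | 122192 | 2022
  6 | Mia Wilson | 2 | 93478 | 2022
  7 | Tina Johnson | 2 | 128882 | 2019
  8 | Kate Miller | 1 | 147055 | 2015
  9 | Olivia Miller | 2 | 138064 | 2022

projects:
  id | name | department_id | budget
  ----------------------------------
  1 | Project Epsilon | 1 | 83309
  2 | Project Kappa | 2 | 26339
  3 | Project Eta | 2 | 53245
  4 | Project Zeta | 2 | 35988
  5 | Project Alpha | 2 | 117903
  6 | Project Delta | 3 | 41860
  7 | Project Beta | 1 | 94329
SELECT name, budget FROM projects WHERE budget < 50597

Execution result:
name | budget
Project Kappa | 26339
Project Zeta | 35988
Project Delta | 41860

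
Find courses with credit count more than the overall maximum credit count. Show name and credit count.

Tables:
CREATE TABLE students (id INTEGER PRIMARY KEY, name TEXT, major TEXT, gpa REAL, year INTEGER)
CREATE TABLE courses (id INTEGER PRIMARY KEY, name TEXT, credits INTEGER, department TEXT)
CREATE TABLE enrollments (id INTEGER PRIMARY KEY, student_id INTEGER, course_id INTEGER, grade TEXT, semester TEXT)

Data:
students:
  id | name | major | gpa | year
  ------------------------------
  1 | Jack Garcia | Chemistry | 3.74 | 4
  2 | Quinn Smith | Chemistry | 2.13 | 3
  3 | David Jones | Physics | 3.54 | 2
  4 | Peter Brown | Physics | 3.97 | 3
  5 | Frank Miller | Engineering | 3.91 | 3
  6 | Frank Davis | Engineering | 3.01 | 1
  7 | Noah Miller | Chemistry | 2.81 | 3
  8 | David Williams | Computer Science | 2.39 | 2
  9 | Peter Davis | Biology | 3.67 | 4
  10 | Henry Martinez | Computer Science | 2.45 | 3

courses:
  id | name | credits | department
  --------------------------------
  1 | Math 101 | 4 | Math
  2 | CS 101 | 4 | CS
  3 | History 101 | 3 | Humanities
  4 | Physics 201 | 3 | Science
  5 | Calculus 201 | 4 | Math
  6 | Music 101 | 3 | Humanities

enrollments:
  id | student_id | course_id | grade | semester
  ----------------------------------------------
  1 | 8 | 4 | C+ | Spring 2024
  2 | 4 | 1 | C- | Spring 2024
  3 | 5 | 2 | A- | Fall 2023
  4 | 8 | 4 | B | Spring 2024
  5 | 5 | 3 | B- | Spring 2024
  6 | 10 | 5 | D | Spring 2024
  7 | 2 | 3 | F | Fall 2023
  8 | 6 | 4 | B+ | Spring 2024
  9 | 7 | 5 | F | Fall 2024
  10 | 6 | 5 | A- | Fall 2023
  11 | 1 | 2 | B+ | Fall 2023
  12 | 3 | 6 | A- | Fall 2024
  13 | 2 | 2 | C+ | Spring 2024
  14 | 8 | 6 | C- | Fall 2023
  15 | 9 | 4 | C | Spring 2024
SELECT name, credits FROM courses WHERE credits > (SELECT MAX(credits) FROM courses)

Execution result:
(no rows)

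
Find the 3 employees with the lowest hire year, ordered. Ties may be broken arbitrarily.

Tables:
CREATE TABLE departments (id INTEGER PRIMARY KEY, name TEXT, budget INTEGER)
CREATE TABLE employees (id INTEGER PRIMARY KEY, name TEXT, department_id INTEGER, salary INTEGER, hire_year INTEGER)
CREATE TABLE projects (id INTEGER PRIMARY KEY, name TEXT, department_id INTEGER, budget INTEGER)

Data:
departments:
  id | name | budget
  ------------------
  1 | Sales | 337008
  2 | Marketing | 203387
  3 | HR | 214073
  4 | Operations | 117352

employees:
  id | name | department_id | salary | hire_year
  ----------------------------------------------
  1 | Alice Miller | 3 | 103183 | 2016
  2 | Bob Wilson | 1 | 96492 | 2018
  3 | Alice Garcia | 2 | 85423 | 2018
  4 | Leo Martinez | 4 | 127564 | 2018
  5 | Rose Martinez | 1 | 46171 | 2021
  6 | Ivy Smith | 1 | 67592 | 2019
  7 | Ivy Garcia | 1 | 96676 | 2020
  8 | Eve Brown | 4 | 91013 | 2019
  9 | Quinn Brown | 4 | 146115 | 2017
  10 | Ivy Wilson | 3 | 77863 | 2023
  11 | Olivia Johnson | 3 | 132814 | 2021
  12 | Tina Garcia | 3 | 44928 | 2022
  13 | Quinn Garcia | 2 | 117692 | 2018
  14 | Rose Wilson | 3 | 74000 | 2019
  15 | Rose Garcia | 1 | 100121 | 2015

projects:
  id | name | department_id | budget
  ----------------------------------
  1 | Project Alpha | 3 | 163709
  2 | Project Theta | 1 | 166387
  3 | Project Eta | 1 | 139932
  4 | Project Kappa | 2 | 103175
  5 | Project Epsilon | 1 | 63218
SELECT name, hire_year FROM employees ORDER BY hire_year ASC LIMIT 3

Execution result:
name | hire_year
Rose Garcia | 2015
Alice Miller | 2016
Quinn Brown | 2017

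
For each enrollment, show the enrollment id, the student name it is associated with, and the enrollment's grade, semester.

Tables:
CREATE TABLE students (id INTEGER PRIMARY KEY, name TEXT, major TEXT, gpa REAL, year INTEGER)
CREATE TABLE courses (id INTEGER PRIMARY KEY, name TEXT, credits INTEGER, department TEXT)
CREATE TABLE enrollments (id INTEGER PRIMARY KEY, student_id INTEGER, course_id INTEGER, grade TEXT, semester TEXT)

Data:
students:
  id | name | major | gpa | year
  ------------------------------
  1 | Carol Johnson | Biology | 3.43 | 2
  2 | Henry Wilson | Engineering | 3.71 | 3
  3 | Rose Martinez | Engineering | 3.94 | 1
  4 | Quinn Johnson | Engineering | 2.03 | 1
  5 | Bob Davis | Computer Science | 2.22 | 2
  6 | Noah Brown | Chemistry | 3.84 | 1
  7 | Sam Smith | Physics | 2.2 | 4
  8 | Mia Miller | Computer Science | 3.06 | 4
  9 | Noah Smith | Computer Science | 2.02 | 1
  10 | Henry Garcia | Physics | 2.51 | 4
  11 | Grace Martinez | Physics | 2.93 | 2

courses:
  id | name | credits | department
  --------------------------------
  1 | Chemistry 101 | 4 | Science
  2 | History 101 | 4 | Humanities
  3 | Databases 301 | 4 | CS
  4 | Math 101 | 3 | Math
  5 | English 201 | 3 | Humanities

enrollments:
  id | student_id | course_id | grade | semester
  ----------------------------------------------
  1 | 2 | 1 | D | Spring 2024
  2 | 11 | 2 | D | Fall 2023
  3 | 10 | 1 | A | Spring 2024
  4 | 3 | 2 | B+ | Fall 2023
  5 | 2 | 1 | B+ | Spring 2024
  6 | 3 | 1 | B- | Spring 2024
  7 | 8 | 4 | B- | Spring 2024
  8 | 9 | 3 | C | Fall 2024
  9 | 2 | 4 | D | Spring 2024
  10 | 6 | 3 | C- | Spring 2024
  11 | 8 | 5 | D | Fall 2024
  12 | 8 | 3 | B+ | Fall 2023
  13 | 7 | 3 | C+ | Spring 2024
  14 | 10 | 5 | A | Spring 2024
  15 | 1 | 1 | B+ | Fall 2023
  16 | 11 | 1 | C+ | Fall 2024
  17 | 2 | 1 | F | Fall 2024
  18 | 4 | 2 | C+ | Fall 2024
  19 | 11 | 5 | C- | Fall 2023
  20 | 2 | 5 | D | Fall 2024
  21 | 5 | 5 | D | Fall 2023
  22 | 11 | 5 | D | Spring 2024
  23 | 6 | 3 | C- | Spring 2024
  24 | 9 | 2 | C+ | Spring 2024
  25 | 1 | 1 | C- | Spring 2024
SELECT c.id, p.name AS student, c.grade, c.semester FROM enrollments c JOIN students p ON c.student_id = p.id

Execution result:
id | student | grade | semester
1 | Henry Wilson | D | Spring 2024
2 | Grace Martinez | D | Fall 2023
3 | Henry Garcia | A | Spring 2024
4 | Rose Martinez | B+ | Fall 2023
5 | Henry Wilson | B+ | Spring 2024
6 | Rose Martinez | B- | Spring 2024
7 | Mia Miller | B- | Spring 2024
8 | Noah Smith | C | Fall 2024
9 | Henry Wilson | D | Spring 2024
10 | Noah Brown | C- | Spring 2024
11 | Mia Miller | D | Fall 2024
12 | Mia Miller | B+ | Fall 2023
13 | Sam Smith | C+ | Spring 2024
14 | Henry Garcia | A | Spring 2024
15 | Carol Johnson | B+ | Fall 2023
16 | Grace Martinez | C+ | Fall 2024
17 | Henry Wilson | F | Fall 2024
18 | Quinn Johnson | C+ | Fall 2024
19 | Grace Martinez | C- | Fall 2023
20 | Henry Wilson | D | Fall 2024
21 | Bob Davis | D | Fall 2023
22 | Grace Martinez | D | Spring 2024
23 | Noah Brown | C- | Spring 2024
24 | Noah Smith | C+ | Spring 2024
25 | Carol Johnson | C- | Spring 2024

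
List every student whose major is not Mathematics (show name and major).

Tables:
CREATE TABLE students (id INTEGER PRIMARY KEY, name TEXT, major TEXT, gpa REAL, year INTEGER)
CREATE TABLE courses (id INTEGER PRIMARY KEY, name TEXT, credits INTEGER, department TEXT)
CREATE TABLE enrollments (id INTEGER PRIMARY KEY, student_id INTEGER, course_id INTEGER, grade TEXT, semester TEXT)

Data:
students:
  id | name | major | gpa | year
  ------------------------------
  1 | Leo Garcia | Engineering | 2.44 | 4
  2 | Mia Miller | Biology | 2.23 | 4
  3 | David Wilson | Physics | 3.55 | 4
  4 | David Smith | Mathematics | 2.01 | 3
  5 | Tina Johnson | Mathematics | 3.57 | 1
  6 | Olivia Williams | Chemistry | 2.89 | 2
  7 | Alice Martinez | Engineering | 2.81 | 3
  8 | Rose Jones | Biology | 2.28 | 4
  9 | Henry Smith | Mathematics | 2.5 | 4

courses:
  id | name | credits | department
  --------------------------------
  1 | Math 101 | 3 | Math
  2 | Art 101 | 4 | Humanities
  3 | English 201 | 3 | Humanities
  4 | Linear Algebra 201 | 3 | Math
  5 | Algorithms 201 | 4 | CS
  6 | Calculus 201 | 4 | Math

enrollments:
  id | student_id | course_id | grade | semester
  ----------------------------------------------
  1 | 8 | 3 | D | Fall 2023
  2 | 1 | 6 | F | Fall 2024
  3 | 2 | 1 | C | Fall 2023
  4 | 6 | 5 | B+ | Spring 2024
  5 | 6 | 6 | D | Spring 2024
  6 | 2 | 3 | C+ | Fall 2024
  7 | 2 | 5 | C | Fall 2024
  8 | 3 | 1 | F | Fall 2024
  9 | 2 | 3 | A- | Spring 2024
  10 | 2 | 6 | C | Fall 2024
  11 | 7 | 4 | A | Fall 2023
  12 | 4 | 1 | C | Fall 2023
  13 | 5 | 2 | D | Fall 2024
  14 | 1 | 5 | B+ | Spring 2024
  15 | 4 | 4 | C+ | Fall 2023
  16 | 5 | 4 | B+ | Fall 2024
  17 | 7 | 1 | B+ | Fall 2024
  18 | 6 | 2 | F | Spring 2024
SELECT name, major FROM students WHERE major <> 'Mathematics'

Execution result:
name | major
Leo Garcia | Engineering
Mia Miller | Biology
David Wilson | Physics
Olivia Williams | Chemistry
Alice Martinez | Engineering
Rose Jones | Biology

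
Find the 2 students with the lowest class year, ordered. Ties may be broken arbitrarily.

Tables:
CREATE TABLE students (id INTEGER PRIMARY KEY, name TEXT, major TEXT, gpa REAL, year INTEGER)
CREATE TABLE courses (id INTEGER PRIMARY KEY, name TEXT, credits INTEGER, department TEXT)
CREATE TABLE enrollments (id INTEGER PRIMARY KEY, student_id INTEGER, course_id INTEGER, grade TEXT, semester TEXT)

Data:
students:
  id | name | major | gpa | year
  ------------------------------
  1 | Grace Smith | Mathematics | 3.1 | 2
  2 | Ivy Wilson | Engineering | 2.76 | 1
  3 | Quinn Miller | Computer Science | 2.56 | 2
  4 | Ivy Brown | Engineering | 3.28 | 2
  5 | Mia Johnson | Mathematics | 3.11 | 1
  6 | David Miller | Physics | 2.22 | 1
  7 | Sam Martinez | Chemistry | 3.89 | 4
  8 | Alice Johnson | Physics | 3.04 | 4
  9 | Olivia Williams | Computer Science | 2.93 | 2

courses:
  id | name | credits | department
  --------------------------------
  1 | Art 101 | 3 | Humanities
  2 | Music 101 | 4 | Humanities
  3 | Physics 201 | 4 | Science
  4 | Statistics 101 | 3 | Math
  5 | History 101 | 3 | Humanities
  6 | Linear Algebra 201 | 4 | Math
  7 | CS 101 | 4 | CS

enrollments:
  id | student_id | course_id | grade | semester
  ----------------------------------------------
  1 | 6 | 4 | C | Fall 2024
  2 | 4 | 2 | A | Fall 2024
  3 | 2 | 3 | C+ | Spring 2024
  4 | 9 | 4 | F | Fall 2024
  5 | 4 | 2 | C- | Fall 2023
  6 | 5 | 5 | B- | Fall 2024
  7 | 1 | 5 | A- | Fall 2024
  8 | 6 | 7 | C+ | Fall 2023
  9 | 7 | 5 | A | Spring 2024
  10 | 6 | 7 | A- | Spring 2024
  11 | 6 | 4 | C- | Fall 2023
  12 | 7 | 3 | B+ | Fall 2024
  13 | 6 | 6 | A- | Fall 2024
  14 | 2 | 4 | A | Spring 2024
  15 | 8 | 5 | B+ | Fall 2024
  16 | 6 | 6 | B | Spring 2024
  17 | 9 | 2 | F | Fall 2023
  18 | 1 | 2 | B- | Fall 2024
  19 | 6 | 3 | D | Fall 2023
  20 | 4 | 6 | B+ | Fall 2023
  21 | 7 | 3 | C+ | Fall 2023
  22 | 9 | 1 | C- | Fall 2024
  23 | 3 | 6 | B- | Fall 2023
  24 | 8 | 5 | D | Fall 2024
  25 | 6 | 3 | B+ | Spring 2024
SELECT name, year FROM students ORDER BY year ASC LIMIT 2

Execution result:
name | year
Ivy Wilson | 1
Mia Johnson | 1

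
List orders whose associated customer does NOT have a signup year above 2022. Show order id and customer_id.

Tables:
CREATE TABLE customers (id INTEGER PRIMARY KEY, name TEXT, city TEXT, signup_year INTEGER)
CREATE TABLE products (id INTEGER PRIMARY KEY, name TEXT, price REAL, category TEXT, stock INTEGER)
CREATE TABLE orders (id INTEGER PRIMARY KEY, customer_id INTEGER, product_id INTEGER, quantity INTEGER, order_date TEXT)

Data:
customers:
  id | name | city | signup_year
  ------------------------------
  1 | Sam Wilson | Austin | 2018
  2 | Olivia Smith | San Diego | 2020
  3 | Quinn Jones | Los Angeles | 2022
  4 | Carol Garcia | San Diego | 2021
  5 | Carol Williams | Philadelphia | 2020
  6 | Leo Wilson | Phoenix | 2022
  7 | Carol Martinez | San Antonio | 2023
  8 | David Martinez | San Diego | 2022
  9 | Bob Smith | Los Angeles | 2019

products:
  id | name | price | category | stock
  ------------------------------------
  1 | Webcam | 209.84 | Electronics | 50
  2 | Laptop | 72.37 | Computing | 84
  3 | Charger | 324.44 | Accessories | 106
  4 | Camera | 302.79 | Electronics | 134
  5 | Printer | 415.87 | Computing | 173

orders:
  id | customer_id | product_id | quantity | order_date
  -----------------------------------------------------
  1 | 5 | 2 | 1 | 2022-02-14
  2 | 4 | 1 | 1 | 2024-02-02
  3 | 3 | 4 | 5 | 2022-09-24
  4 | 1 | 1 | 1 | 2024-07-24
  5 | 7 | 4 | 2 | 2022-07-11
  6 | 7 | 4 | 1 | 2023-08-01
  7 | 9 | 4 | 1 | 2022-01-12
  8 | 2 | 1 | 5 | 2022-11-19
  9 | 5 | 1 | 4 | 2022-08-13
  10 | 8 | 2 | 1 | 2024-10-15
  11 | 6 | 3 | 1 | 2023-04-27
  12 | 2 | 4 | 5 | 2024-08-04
SELECT id, customer_id FROM orders WHERE customer_id NOT IN (SELECT id FROM customers WHERE signup_year > 2022)

Execution result:
id | customer_id
1 | 5
2 | 4
3 | 3
4 | 1
7 | 9
8 | 2
9 | 5
10 | 8
11 | 6
12 | 2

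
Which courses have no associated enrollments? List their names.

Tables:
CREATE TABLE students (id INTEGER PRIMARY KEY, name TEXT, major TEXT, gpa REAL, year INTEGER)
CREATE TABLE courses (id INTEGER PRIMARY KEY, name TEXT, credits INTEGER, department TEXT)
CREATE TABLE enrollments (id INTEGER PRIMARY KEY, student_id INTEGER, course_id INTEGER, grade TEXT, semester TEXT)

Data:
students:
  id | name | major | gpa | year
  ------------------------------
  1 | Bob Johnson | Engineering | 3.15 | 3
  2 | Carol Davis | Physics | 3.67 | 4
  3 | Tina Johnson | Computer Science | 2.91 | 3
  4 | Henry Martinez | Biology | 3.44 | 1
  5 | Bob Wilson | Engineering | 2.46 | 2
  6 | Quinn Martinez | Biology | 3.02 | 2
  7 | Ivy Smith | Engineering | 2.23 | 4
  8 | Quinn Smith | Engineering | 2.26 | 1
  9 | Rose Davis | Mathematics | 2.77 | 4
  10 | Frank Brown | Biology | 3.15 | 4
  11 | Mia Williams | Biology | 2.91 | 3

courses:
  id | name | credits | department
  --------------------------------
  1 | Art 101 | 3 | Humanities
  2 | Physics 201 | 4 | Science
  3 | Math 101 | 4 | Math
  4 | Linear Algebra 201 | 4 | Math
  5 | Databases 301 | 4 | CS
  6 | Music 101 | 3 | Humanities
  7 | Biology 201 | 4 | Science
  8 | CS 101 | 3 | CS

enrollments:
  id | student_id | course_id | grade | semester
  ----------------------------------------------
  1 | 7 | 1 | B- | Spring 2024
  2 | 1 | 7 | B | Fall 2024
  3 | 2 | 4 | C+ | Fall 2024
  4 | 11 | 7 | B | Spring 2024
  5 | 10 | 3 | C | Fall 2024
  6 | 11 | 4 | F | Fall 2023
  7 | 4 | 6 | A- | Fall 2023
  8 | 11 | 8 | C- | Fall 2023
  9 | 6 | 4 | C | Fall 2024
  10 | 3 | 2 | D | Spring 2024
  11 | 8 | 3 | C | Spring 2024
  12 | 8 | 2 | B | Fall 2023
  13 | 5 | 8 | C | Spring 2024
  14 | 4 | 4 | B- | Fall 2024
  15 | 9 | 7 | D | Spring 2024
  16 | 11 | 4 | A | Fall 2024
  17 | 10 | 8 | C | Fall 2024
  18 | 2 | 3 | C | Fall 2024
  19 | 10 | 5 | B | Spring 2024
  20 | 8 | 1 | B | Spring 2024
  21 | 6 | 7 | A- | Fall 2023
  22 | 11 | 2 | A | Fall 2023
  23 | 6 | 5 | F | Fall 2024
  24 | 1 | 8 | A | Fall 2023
SELECT p.name FROM courses p LEFT JOIN enrollments c ON c.course_id = p.id WHERE c.id IS NULL

Execution result:
(no rows)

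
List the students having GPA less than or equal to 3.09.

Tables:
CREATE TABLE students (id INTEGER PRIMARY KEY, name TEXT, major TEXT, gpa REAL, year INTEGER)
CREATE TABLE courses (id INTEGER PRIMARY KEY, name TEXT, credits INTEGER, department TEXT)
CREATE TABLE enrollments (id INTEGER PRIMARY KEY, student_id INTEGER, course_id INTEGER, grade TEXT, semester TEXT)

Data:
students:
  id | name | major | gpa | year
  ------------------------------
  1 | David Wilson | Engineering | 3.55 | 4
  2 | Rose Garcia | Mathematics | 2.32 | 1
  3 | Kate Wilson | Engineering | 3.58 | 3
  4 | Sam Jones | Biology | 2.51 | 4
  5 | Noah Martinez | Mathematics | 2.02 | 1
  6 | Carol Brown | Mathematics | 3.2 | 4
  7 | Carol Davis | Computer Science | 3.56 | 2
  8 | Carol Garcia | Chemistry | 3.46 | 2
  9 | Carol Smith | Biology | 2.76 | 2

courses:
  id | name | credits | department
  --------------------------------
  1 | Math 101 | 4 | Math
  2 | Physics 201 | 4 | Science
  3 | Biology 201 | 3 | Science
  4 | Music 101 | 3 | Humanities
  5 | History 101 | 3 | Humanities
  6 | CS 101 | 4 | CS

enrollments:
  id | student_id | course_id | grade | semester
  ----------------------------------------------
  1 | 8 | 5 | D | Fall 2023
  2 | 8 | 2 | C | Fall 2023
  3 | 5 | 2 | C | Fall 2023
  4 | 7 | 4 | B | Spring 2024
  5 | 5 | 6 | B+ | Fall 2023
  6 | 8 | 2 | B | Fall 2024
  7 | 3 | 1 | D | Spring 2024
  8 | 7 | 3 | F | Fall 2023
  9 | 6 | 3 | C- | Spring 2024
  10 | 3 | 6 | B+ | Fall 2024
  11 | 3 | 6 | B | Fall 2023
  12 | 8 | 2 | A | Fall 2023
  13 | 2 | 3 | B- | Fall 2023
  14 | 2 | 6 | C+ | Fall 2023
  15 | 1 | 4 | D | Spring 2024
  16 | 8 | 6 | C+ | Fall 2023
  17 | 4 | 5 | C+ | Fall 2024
SELECT name, gpa FROM students WHERE gpa <= 3.09

Execution result:
name | gpa
Rose Garcia | 2.32
Sam Jones | 2.51
Noah Martinez | 2.02
Carol Smith | 2.76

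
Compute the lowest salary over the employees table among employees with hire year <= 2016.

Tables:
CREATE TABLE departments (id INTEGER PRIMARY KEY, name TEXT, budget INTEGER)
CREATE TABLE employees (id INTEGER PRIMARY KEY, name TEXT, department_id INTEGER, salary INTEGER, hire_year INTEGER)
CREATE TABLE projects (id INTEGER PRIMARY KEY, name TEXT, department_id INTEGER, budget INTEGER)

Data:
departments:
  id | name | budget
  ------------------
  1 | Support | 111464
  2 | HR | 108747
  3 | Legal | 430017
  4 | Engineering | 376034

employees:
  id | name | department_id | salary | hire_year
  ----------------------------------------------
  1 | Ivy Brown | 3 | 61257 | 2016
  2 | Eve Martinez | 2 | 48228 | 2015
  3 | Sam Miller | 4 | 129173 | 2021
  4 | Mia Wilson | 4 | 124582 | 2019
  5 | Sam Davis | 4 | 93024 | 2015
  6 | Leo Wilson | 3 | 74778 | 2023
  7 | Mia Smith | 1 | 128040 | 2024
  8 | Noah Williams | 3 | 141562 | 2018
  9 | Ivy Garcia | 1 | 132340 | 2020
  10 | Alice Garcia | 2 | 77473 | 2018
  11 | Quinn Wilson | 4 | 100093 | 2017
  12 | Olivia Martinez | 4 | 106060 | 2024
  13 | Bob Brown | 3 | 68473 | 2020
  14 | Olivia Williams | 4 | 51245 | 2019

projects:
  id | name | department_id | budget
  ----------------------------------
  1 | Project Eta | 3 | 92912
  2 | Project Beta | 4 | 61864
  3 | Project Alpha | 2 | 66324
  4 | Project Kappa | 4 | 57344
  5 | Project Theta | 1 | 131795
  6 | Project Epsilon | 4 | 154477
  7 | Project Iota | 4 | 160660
SELECT MIN(salary) FROM employees WHERE hire_year <= 2016

Execution result:
48228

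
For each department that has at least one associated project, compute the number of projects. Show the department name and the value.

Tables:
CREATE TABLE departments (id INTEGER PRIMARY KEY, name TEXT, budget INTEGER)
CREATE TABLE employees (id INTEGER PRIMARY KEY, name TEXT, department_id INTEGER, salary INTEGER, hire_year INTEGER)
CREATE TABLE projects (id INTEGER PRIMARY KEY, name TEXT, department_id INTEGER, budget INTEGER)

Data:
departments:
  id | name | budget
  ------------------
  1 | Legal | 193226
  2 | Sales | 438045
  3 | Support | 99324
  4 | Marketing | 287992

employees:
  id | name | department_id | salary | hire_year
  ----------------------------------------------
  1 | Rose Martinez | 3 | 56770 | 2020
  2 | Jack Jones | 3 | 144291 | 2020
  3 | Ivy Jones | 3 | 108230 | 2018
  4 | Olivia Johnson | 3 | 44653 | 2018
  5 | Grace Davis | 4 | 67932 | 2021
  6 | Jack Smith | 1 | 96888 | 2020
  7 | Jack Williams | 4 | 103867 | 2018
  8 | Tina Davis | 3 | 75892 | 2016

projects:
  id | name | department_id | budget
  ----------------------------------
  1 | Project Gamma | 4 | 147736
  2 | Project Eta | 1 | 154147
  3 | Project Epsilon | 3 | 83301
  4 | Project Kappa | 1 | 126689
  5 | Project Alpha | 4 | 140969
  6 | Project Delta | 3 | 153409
SELECT p.name, COUNT(*) AS n FROM projects c JOIN departments p ON c.department_id = p.id GROUP BY p.id, p.name

Execution result:
name | n
Legal | 2
Support | 2
Marketing | 2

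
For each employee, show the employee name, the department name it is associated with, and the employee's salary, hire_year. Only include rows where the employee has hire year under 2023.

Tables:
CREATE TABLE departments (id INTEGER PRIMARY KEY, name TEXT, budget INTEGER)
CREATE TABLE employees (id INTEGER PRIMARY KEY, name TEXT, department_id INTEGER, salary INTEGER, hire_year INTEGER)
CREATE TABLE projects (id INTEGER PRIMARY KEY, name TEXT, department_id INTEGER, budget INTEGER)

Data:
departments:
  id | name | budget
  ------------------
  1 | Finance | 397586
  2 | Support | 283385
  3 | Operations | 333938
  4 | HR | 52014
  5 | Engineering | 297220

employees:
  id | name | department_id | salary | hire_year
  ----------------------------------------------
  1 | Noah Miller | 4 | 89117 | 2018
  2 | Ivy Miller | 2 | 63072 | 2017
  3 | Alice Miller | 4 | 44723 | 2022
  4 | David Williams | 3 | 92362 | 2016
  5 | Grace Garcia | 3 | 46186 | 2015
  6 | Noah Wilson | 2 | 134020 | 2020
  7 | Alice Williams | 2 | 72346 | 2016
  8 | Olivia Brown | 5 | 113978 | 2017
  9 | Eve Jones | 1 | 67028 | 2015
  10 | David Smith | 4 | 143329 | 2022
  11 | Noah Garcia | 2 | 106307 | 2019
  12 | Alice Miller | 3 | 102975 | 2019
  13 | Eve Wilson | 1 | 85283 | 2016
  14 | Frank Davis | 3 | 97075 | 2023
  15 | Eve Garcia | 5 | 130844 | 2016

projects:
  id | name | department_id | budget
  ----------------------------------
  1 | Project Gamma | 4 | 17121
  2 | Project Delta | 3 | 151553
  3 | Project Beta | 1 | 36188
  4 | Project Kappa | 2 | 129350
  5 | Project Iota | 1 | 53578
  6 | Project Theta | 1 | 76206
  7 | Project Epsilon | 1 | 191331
SELECT c.name, p.name AS department, c.salary, c.hire_year FROM employees c JOIN departments p ON c.department_id = p.id WHERE c.hire_year < 2023

Execution result:
name | department | salary | hire_year
Noah Miller | HR | 89117 | 2018
Ivy Miller | Support | 63072 | 2017
Alice Miller | HR | 44723 | 2022
David Williams | Operations | 92362 | 2016
Grace Garcia | Operations | 46186 | 2015
Noah Wilson | Support | 134020 | 2020
Alice Williams | Support | 72346 | 2016
Olivia Brown | Engineering | 113978 | 2017
Eve Jones | Finance | 67028 | 2015
David Smith | HR | 143329 | 2022
Noah Garcia | Support | 106307 | 2019
Alice Miller | Operations | 102975 | 2019
Eve Wilson | Finance | 85283 | 2016
Eve Garcia | Engineering | 130844 | 2016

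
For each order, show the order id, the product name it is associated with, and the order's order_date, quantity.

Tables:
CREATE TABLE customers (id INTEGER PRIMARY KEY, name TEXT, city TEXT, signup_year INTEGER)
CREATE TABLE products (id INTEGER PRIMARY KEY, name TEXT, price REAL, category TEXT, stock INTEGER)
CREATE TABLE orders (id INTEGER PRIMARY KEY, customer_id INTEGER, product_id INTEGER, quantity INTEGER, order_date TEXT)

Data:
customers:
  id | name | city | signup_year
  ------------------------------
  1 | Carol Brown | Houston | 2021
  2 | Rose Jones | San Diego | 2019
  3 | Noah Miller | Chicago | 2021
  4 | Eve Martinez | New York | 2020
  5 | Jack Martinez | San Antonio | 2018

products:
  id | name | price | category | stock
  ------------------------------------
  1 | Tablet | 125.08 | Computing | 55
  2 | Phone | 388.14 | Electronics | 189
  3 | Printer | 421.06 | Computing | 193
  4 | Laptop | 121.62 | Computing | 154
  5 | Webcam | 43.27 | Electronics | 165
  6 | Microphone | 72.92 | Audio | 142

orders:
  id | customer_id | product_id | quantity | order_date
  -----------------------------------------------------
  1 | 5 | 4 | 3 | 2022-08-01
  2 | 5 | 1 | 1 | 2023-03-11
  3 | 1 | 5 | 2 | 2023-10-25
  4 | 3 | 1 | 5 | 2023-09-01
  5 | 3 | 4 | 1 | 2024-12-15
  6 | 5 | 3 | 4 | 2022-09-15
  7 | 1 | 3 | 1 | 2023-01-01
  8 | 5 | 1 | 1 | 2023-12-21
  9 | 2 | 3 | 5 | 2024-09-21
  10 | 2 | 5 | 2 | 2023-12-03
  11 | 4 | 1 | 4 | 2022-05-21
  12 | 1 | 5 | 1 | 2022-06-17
SELECT c.id, p.name AS product, c.order_date, c.quantity FROM orders c JOIN products p ON c.product_id = p.id

Execution result:
id | product | order_date | quantity
1 | Laptop | 2022-08-01 | 3
2 | Tablet | 2023-03-11 | 1
3 | Webcam | 2023-10-25 | 2
4 | Tablet | 2023-09-01 | 5
5 | Laptop | 2024-12-15 | 1
6 | Printer | 2022-09-15 | 4
7 | Printer | 2023-01-01 | 1
8 | Tablet | 2023-12-21 | 1
9 | Printer | 2024-09-21 | 5
10 | Webcam | 2023-12-03 | 2
11 | Tablet | 2022-05-21 | 4
12 | Webcam | 2022-06-17 | 1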